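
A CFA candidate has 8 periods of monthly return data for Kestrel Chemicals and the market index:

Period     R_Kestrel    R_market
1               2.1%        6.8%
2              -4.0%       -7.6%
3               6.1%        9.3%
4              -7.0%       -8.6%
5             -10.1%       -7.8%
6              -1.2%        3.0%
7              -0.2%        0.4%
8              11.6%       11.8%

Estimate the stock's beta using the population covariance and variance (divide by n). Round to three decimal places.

Mean R_i = (2.1 − 4.0 + 6.1 − 7.0 − 10.1 − 1.2 − 0.2 + 11.6) / 8 = -0.3375%
Mean R_m = (6.8 − 7.6 + 9.3 − 8.6 − 7.8 + 3.0 + 0.4 + 11.8) / 8 = 0.9125%
Σ(R_i − R̄_i)(R_m − R̄_m) = 376.0538  ⇒  Cov = 376.0538 / 8 = 47.0067
Σ(R_m − R̄_m)² = 467.0288  ⇒  Var(R_m) = 467.0288 / 8 = 58.3786
β = Cov / Var(R_m) = 47.0067 / 58.3786 = 0.8052

0.805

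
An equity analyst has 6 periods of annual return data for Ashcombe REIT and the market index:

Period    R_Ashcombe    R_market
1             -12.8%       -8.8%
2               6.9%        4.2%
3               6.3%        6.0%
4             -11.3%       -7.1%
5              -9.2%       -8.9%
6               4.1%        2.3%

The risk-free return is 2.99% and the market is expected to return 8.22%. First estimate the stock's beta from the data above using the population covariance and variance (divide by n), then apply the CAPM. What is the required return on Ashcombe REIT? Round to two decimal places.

Mean R_i = (-12.8 + 6.9 + 6.3 − 11.3 − 9.2 + 4.1) / 6 = -2.6667%
Mean R_m = (-8.8 + 4.2 + 6.0 − 7.1 − 8.9 + 2.3) / 6 = -2.0500%
Σ(R_i − R̄_i)(R_m − R̄_m) = 318.1600  ⇒  Cov = 318.1600 / 6 = 53.0267
Σ(R_m − R̄_m)² = 240.7750  ⇒  Var(R_m) = 240.7750 / 6 = 40.1292
β = Cov / Var(R_m) = 53.0267 / 40.1292 = 1.3214
MRP = 8.22% − 2.99% = 5.23%
E(R) = R_f + β × MRP = 2.99% + 1.3214 × 5.23% = 9.90%

9.90%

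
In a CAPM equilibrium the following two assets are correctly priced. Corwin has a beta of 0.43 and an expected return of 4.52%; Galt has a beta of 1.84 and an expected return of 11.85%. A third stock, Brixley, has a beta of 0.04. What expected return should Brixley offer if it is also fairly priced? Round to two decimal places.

MRP (SML slope) = (11.85% − 4.52%) / (1.84 − 0.43) = 7.33% / 1.41 = 5.1986%
R_f (intercept) = 4.52% − 0.43 × 5.1986% = 2.2846%
E(R_Brixley) = R_f + β × MRP = 2.2846% + 0.04 × 5.1986% = 2.49%

2.49%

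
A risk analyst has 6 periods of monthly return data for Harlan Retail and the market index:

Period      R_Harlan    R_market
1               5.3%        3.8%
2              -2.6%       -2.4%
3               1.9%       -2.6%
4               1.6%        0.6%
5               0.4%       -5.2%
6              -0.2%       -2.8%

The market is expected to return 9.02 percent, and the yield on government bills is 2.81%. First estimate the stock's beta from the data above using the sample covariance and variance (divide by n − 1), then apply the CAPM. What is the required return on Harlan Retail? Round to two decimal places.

6.55%

Mean R_i = (5.3 − 2.6 + 1.9 + 1.6 + 0.4 − 0.2) / 6 = 1.0667%
Mean R_m = (3.8 − 2.4 − 2.6 + 0.6 − 5.2 − 2.8) / 6 = -1.4333%
Σ(R_i − R̄_i)(R_m − R̄_m) = 30.0533  ⇒  Cov = 30.0533 / 5 = 6.0107
Σ(R_m − R̄_m)² = 49.8733  ⇒  Var(R_m) = 49.8733 / 5 = 9.9747
β = Cov / Var(R_m) = 6.0107 / 9.9747 = 0.6026
MRP = 9.02% − 2.81% = 6.21%
E(R) = R_f + β × MRP = 2.81% + 0.6026 × 6.21% = 6.55%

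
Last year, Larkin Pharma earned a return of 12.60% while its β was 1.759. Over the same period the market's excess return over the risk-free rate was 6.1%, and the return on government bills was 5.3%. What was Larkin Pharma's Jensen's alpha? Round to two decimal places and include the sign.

CAPM benchmark = R_f + β(R_m − R_f) = 5.3% + 1.759 × 6.1% = 16.0299%
α = actual − benchmark = 12.60% − 16.0299% = -3.43%

-3.43%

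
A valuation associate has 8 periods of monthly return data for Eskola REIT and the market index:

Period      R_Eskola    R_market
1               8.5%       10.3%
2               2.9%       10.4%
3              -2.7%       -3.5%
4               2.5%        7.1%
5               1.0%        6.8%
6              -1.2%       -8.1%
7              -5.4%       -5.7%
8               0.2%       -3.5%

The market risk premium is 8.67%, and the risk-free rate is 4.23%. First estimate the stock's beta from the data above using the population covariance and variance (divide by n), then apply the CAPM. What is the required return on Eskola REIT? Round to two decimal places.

Mean R_i = (8.5 + 2.9 − 2.7 + 2.5 + 1.0 − 1.2 − 5.4 + 0.2) / 8 = 0.7250%
Mean R_m = (10.3 + 10.4 − 3.5 + 7.1 + 6.8 − 8.1 − 5.7 − 3.5) / 8 = 1.7250%
Σ(R_i − R̄_i)(R_m − R̄_m) = 181.5050  ⇒  Cov = 181.5050 / 8 = 22.6881
Σ(R_m − R̄_m)² = 409.6950  ⇒  Var(R_m) = 409.6950 / 8 = 51.2119
β = Cov / Var(R_m) = 22.6881 / 51.2119 = 0.4430
E(R) = R_f + β × MRP = 4.23% + 0.4430 × 8.67% = 8.07%

8.07%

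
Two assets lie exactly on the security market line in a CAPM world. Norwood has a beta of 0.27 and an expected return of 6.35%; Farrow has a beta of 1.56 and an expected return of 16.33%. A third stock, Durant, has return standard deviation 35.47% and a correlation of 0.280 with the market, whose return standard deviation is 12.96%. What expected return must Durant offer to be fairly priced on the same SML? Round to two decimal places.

10.19%

MRP = (16.33% − 6.35%) / (1.56 − 0.27) = 7.7364%
R_f = 6.35% − 0.27 × 7.7364% = 4.2612%
β_Durant = ρ·σ_i/σ_m = 0.280 × 35.47 / 12.96 = 0.7663
E(R_Durant) = R_f + β × MRP = 4.2612% + 0.7663 × 7.7364% = 10.19%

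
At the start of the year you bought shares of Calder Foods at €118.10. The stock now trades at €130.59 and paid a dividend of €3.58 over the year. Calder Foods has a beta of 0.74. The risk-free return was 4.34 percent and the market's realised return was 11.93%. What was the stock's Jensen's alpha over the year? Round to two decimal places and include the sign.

+3.65%

Realised HPR = (P1 + D1 − P0) / P0 = (130.59 + 3.58 − 118.10) / 118.10 = 16.07 / 118.10 = 13.6071%
MRP = 11.93% − 4.34% = 7.59%
CAPM required = R_f + β·MRP = 4.34% + 0.74 × 7.59% = 9.9566%
α = realised − required = 13.6071% − 9.9566% = +3.65%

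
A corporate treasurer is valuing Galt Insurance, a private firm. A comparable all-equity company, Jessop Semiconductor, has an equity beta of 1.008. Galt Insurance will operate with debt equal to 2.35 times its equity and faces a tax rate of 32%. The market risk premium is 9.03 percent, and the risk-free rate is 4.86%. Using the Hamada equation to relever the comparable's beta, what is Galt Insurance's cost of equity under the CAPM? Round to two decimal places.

β_L = β_U × [1 + (1 − t)(D/E)] = 1.008 × [1 + (1 − 0.32) × 2.35]
    = 1.008 × [1 + 0.68 × 2.35] = 1.008 × 2.5980 = 2.6188
E(R) = R_f + β_L × MRP = 4.86% + 2.6188 × 9.03% = 28.51%

28.51%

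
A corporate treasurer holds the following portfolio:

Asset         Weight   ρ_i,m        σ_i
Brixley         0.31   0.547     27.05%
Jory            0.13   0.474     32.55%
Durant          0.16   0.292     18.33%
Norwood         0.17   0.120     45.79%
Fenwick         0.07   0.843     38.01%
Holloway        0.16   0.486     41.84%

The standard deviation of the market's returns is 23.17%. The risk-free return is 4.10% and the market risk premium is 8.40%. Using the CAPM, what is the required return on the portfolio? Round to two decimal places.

β_Brixley = 0.547 × 27.05% / 23.17% = 0.6386
β_Jory = 0.474 × 32.55% / 23.17% = 0.6659
β_Durant = 0.292 × 18.33% / 23.17% = 0.2310
β_Norwood = 0.120 × 45.79% / 23.17% = 0.2372
β_Fenwick = 0.843 × 38.01% / 23.17% = 1.3829
β_Holloway = 0.486 × 41.84% / 23.17% = 0.8776
β_P = Σ w_i β_i = 0.31×0.6386 + 0.13×0.6659 + 0.16×0.2310 + 0.17×0.2372 + 0.07×1.3829 + 0.16×0.8776 = 0.5990
E(R_P) = R_f + β_P × MRP = 4.10% + 0.5990 × 8.40% = 9.13%

9.13%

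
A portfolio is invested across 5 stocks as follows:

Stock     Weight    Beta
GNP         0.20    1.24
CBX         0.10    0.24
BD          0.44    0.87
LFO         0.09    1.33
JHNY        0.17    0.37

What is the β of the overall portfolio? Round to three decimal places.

β_P = Σ w_i β_i = 0.20×1.24 + 0.10×0.24 + 0.44×0.87 + 0.09×1.33 + 0.17×0.37 = 0.8374

0.837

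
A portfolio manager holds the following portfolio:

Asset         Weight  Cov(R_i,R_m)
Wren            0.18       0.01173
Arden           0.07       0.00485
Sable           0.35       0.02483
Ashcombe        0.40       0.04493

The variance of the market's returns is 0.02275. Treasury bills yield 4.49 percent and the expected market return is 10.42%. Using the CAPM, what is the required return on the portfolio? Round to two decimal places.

β_Wren = 0.01173 / 0.02275 = 0.5156
β_Arden = 0.00485 / 0.02275 = 0.2132
β_Sable = 0.02483 / 0.02275 = 1.0914
β_Ashcombe = 0.04493 / 0.02275 = 1.9749
β_P = Σ w_i β_i = 0.18×0.5156 + 0.07×0.2132 + 0.35×1.0914 + 0.40×1.9749 = 1.2797
MRP = 10.42% − 4.49% = 5.93%
E(R_P) = R_f + β_P × MRP = 4.49% + 1.2797 × 5.93% = 12.08%

12.08%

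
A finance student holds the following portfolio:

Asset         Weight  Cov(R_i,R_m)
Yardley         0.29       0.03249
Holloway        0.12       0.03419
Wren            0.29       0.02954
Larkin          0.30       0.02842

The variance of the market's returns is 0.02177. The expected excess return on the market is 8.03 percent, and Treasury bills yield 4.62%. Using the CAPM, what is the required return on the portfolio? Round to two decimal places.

β_Yardley = 0.03249 / 0.02177 = 1.4924
β_Holloway = 0.03419 / 0.02177 = 1.5705
β_Wren = 0.02954 / 0.02177 = 1.3569
β_Larkin = 0.02842 / 0.02177 = 1.3055
β_P = Σ w_i β_i = 0.29×1.4924 + 0.12×1.5705 + 0.29×1.3569 + 0.30×1.3055 = 1.4064
E(R_P) = R_f + β_P × MRP = 4.62% + 1.4064 × 8.03% = 15.91%

15.91%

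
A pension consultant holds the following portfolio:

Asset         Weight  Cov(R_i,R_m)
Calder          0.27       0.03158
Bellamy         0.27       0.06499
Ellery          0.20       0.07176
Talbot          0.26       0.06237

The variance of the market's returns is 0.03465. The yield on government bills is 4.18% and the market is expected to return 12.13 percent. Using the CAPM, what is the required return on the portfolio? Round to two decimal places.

β_Calder = 0.03158 / 0.03465 = 0.9114
β_Bellamy = 0.06499 / 0.03465 = 1.8756
β_Ellery = 0.07176 / 0.03465 = 2.0710
β_Talbot = 0.06237 / 0.03465 = 1.8000
β_P = Σ w_i β_i = 0.27×0.9114 + 0.27×1.8756 + 0.20×2.0710 + 0.26×1.8000 = 1.6347
MRP = 12.13% − 4.18% = 7.95%
E(R_P) = R_f + β_P × MRP = 4.18% + 1.6347 × 7.95% = 17.18%

17.18%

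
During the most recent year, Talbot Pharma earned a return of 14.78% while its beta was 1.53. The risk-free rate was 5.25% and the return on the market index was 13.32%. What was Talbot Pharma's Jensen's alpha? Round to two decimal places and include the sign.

-2.82%

Market excess return = 13.32% − 5.25% = 8.07%
CAPM benchmark = R_f + β(R_m − R_f) = 5.25% + 1.53 × 8.07% = 17.5971%
α = actual − benchmark = 14.78% − 17.5971% = -2.82%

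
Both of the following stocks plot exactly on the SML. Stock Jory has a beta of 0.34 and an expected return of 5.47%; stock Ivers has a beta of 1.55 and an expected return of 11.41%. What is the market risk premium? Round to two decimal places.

4.91%

Both satisfy E(R) = R_f + β·MRP, so the slope of the SML is
MRP = (11.41% − 5.47%) / (1.55 − 0.34) = 5.94% / 1.21 = 4.9091%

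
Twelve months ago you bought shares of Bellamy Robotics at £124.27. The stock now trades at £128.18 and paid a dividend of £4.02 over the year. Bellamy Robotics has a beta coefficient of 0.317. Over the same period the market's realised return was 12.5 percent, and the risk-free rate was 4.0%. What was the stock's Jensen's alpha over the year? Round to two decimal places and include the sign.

Realised HPR = (P1 + D1 − P0) / P0 = (128.18 + 4.02 − 124.27) / 124.27 = 7.93 / 124.27 = 6.3813%
MRP = 12.5% − 4.0% = 8.50%
CAPM required = R_f + β·MRP = 4.0% + 0.317 × 8.5% = 6.6945%
α = realised − required = 6.3813% − 6.6945% = -0.31%

-0.31%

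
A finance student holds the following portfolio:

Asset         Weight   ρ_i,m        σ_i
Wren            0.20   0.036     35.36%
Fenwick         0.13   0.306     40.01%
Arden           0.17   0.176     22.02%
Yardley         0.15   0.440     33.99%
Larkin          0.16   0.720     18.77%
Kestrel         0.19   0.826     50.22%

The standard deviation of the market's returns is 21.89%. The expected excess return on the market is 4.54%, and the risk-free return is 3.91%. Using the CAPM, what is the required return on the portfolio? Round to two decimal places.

6.98%

β_Wren = 0.036 × 35.36% / 21.89% = 0.0582
β_Fenwick = 0.306 × 40.01% / 21.89% = 0.5593
β_Arden = 0.176 × 22.02% / 21.89% = 0.1770
β_Yardley = 0.440 × 33.99% / 21.89% = 0.6832
β_Larkin = 0.720 × 18.77% / 21.89% = 0.6174
β_Kestrel = 0.826 × 50.22% / 21.89% = 1.8950
β_P = Σ w_i β_i = 0.20×0.0582 + 0.13×0.5593 + 0.17×0.1770 + 0.15×0.6832 + 0.16×0.6174 + 0.19×1.8950 = 0.6758
E(R_P) = R_f + β_P × MRP = 3.91% + 0.6758 × 4.54% = 6.98%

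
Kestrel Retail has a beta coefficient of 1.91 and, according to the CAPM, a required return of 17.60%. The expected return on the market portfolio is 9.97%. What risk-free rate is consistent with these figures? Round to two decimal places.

1.59%

E(R) = R_f + β(E(R_m) − R_f) = R_f(1 − β) + β·E(R_m)
17.60% = R_f × (1 − 1.91) + 1.91 × 9.97%
17.60% = R_f × -0.91 + 19.0427%
R_f = (17.60% − 19.0427%) / -0.91 = 1.59%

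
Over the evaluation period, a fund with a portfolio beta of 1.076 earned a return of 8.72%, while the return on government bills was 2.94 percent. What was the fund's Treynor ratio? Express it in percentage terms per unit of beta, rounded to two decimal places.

Treynor = (R_P − R_f) / β_P = (8.72% − 2.94%) / 1.0760 = 5.78% / 1.0760 = 5.37%

5.37%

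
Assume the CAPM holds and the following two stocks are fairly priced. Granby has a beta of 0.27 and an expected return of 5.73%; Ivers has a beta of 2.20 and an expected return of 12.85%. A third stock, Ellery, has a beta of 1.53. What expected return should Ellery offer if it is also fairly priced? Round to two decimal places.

10.38%

MRP (SML slope) = (12.85% − 5.73%) / (2.20 − 0.27) = 7.12% / 1.93 = 3.6891%
R_f (intercept) = 5.73% − 0.27 × 3.6891% = 4.7339%
E(R_Ellery) = R_f + β × MRP = 4.7339% + 1.53 × 3.6891% = 10.38%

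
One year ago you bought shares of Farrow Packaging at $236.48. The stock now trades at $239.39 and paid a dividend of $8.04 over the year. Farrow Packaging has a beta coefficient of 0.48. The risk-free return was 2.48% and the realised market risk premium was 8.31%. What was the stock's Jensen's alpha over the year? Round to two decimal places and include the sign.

Realised HPR = (P1 + D1 − P0) / P0 = (239.39 + 8.04 − 236.48) / 236.48 = 10.95 / 236.48 = 4.6304%
CAPM required = R_f + β·MRP = 2.48% + 0.48 × 8.31% = 6.4688%
α = realised − required = 4.6304% − 6.4688% = -1.84%

-1.84%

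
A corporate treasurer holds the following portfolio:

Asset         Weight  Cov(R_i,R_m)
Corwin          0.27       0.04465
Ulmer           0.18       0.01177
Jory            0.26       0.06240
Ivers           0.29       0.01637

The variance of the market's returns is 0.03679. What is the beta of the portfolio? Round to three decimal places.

0.955

β_Corwin = 0.04465 / 0.03679 = 1.2136
β_Ulmer = 0.01177 / 0.03679 = 0.3199
β_Jory = 0.06240 / 0.03679 = 1.6961
β_Ivers = 0.01637 / 0.03679 = 0.4450
β_P = Σ w_i β_i = 0.27×1.2136 + 0.18×0.3199 + 0.26×1.6961 + 0.29×0.4450 = 0.9553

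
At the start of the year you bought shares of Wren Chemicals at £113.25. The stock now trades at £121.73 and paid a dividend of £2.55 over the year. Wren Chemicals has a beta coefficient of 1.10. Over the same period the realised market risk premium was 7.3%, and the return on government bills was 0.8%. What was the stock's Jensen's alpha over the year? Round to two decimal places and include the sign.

+0.91%

Realised HPR = (P1 + D1 − P0) / P0 = (121.73 + 2.55 − 113.25) / 113.25 = 11.03 / 113.25 = 9.7395%
CAPM required = R_f + β·MRP = 0.8% + 1.10 × 7.3% = 8.8300%
α = realised − required = 9.7395% − 8.8300% = +0.91%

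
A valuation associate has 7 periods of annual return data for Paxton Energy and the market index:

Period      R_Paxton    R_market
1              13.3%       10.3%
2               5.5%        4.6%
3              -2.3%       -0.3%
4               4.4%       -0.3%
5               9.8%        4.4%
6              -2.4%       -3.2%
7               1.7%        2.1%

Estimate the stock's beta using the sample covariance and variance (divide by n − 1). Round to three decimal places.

1.200

Mean R_i = (13.3 + 5.5 − 2.3 + 4.4 + 9.8 − 2.4 + 1.7) / 7 = 4.2857%
Mean R_m = (10.3 + 4.6 − 0.3 − 0.3 + 4.4 − 3.2 + 2.1) / 7 = 2.5143%
Σ(R_i − R̄_i)(R_m − R̄_m) = 140.6014  ⇒  Cov = 140.6014 / 6 = 23.4336
Σ(R_m − R̄_m)² = 117.1886  ⇒  Var(R_m) = 117.1886 / 6 = 19.5314
β = Cov / Var(R_m) = 23.4336 / 19.5314 = 1.1998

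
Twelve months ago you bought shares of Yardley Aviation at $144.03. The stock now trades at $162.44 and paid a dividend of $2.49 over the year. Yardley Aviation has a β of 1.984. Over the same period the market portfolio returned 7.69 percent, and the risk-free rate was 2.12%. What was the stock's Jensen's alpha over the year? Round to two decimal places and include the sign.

Realised HPR = (P1 + D1 − P0) / P0 = (162.44 + 2.49 − 144.03) / 144.03 = 20.90 / 144.03 = 14.5109%
MRP = 7.69% − 2.12% = 5.57%
CAPM required = R_f + β·MRP = 2.12% + 1.984 × 5.57% = 13.17088%
α = realised − required = 14.5109% − 13.17088% = +1.34%

+1.34%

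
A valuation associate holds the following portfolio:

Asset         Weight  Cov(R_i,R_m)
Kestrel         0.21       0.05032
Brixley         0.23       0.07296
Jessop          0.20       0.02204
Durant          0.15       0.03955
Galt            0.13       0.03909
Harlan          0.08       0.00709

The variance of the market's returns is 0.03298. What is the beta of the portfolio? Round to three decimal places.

β_Kestrel = 0.05032 / 0.03298 = 1.5258
β_Brixley = 0.07296 / 0.03298 = 2.2122
β_Jessop = 0.02204 / 0.03298 = 0.6683
β_Durant = 0.03955 / 0.03298 = 1.1992
β_Galt = 0.03909 / 0.03298 = 1.1853
β_Harlan = 0.00709 / 0.03298 = 0.2150
β_P = Σ w_i β_i = 0.21×1.5258 + 0.23×2.2122 + 0.20×0.6683 + 0.15×1.1992 + 0.13×1.1853 + 0.08×0.2150 = 1.3141

1.314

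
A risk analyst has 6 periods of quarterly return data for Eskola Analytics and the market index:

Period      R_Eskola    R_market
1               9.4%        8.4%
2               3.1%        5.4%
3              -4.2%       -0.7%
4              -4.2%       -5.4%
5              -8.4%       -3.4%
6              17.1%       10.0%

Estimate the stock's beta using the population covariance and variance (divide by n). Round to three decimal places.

Mean R_i = (9.4 + 3.1 − 4.2 − 4.2 − 8.4 + 17.1) / 6 = 2.1333%
Mean R_m = (8.4 + 5.4 − 0.7 − 5.4 − 3.4 + 10.0) / 6 = 2.3833%
Σ(R_i − R̄_i)(R_m − R̄_m) = 290.3733  ⇒  Cov = 290.3733 / 6 = 48.3956
Σ(R_m − R̄_m)² = 206.8483  ⇒  Var(R_m) = 206.8483 / 6 = 34.4747
β = Cov / Var(R_m) = 48.3956 / 34.4747 = 1.4038

1.404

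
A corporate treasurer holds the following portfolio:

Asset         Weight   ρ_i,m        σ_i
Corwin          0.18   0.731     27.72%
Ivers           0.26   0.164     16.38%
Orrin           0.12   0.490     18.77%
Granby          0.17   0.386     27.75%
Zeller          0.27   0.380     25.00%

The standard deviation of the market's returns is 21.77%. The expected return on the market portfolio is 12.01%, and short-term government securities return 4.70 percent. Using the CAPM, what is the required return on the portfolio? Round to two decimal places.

β_Corwin = 0.731 × 27.72% / 21.77% = 0.9308
β_Ivers = 0.164 × 16.38% / 21.77% = 0.1234
β_Orrin = 0.490 × 18.77% / 21.77% = 0.4225
β_Granby = 0.386 × 27.75% / 21.77% = 0.4920
β_Zeller = 0.380 × 25.00% / 21.77% = 0.4364
β_P = Σ w_i β_i = 0.18×0.9308 + 0.26×0.1234 + 0.12×0.4225 + 0.17×0.4920 + 0.27×0.4364 = 0.4518
MRP = 12.01% − 4.70% = 7.31%
E(R_P) = R_f + β_P × MRP = 4.70% + 0.4518 × 7.31% = 8.00%

8.00%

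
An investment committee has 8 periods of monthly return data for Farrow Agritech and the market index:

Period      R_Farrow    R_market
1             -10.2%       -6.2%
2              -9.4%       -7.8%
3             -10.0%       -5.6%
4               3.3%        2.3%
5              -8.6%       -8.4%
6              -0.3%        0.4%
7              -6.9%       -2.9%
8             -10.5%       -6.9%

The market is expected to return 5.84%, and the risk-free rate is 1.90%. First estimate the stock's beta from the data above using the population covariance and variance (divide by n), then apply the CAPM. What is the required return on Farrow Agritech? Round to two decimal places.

Mean R_i = (-10.2 − 9.4 − 10.0 + 3.3 − 8.6 − 0.3 − 6.9 − 10.5) / 8 = -6.5750%
Mean R_m = (-6.2 − 7.8 − 5.6 + 2.3 − 8.4 + 0.4 − 2.9 − 6.9) / 8 = -4.3875%
Σ(R_i − R̄_i)(R_m − R̄_m) = 133.9475  ⇒  Cov = 133.9475 / 8 = 16.7434
Σ(R_m − R̄_m)² = 108.6688  ⇒  Var(R_m) = 108.6688 / 8 = 13.5836
β = Cov / Var(R_m) = 16.7434 / 13.5836 = 1.2326
MRP = 5.84% − 1.90% = 3.94%
E(R) = R_f + β × MRP = 1.90% + 1.2326 × 3.94% = 6.76%

6.76%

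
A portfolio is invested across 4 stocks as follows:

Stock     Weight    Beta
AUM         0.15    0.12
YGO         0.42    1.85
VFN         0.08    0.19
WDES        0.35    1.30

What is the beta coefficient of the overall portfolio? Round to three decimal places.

1.265

β_P = Σ w_i β_i = 0.15×0.12 + 0.42×1.85 + 0.08×0.19 + 0.35×1.30 = 1.2652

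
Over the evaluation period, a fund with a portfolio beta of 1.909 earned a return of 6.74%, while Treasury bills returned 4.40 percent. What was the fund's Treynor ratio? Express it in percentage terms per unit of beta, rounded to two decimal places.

Treynor = (R_P − R_f) / β_P = (6.74% − 4.40%) / 1.9090 = 2.34% / 1.9090 = 1.23%

1.23%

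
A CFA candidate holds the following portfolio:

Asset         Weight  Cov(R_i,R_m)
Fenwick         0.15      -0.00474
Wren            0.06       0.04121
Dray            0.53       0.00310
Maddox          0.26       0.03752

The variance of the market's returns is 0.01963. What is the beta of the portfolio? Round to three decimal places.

0.670

β_Fenwick = -0.00474 / 0.01963 = -0.2415
β_Wren = 0.04121 / 0.01963 = 2.0993
β_Dray = 0.00310 / 0.01963 = 0.1579
β_Maddox = 0.03752 / 0.01963 = 1.9114
β_P = Σ w_i β_i = 0.15×-0.2415 + 0.06×2.0993 + 0.53×0.1579 + 0.26×1.9114 = 0.6704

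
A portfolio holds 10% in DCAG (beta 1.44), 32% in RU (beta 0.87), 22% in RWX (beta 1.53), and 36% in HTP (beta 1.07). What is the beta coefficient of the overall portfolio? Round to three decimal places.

β_P = Σ w_i β_i = 0.10×1.44 + 0.32×0.87 + 0.22×1.53 + 0.36×1.07 = 1.1442

1.144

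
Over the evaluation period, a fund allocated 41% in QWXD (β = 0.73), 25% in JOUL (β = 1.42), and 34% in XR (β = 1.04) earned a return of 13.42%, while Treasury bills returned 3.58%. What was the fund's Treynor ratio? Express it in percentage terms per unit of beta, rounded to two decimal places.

9.76%

β_P = 0.41×0.73 + 0.25×1.42 + 0.34×1.04 = 1.0079
Treynor = (R_P − R_f) / β_P = (13.42% − 3.58%) / 1.0079 = 9.84% / 1.0079 = 9.76%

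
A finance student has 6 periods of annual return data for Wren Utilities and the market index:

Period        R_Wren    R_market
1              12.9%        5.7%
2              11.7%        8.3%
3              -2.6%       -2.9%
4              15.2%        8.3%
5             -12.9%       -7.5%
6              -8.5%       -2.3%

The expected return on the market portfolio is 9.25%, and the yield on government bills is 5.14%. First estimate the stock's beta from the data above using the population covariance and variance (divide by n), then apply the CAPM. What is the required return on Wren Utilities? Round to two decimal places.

12.37%

Mean R_i = (12.9 + 11.7 − 2.6 + 15.2 − 12.9 − 8.5) / 6 = 2.6333%
Mean R_m = (5.7 + 8.3 − 2.9 + 8.3 − 7.5 − 2.3) / 6 = 1.6000%
Σ(R_i − R̄_i)(R_m − R̄_m) = 395.3600  ⇒  Cov = 395.3600 / 6 = 65.8933
Σ(R_m − R̄_m)² = 224.8600  ⇒  Var(R_m) = 224.8600 / 6 = 37.4767
β = Cov / Var(R_m) = 65.8933 / 37.4767 = 1.7582
MRP = 9.25% − 5.14% = 4.11%
E(R) = R_f + β × MRP = 5.14% + 1.7582 × 4.11% = 12.37%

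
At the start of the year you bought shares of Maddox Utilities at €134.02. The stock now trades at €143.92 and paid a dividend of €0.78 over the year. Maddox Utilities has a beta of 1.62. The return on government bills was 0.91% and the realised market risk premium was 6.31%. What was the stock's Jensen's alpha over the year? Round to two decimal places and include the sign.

-3.16%

Realised HPR = (P1 + D1 − P0) / P0 = (143.92 + 0.78 − 134.02) / 134.02 = 10.68 / 134.02 = 7.9690%
CAPM required = R_f + β·MRP = 0.91% + 1.62 × 6.31% = 11.1322%
α = realised − required = 7.9690% − 11.1322% = -3.16%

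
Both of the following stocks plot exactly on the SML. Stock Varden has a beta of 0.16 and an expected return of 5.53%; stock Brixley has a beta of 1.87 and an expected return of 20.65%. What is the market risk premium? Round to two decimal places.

Both satisfy E(R) = R_f + β·MRP, so the slope of the SML is
MRP = (20.65% − 5.53%) / (1.87 − 0.16) = 15.12% / 1.71 = 8.8421%

8.84%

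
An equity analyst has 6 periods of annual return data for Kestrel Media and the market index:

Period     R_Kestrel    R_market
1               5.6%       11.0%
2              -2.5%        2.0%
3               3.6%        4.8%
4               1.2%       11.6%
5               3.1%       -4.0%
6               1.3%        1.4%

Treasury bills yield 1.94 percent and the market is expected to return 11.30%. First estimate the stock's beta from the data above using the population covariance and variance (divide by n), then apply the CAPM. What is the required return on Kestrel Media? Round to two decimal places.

Mean R_i = (5.6 − 2.5 + 3.6 + 1.2 + 3.1 + 1.3) / 6 = 2.0500%
Mean R_m = (11.0 + 2.0 + 4.8 + 11.6 − 4.0 + 1.4) / 6 = 4.4667%
Σ(R_i − R̄_i)(R_m − R̄_m) = 22.2800  ⇒  Cov = 22.2800 / 6 = 3.7133
Σ(R_m − R̄_m)² = 180.8533  ⇒  Var(R_m) = 180.8533 / 6 = 30.1422
β = Cov / Var(R_m) = 3.7133 / 30.1422 = 0.1232
MRP = 11.30% − 1.94% = 9.36%
E(R) = R_f + β × MRP = 1.94% + 0.1232 × 9.36% = 3.09%

3.09%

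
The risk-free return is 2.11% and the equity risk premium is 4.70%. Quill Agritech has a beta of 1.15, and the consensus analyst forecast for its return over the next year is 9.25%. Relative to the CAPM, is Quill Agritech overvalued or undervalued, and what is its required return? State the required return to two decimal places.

Undervalued; required return 7.52%

Required return = R_f + β·MRP = 2.11% + 1.15 × 4.70% = 7.52%
Forecast 9.25% > required 7.52% → the stock plots above the SML → undervalued.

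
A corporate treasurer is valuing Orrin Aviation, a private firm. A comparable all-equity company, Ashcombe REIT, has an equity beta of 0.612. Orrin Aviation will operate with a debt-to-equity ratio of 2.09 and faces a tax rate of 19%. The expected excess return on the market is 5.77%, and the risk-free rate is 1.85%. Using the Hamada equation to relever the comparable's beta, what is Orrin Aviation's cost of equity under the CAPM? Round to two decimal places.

11.36%

β_L = β_U × [1 + (1 − t)(D/E)] = 0.612 × [1 + (1 − 0.19) × 2.09]
    = 0.612 × [1 + 0.81 × 2.09] = 0.612 × 2.6929 = 1.6481
E(R) = R_f + β_L × MRP = 1.85% + 1.6481 × 5.77% = 11.36%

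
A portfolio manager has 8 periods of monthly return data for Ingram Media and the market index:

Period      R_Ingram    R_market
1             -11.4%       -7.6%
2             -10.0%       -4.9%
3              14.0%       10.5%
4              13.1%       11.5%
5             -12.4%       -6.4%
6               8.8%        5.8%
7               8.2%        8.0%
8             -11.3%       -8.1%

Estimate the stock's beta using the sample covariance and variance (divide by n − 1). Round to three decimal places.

1.392

Mean R_i = (-11.4 − 10.0 + 14.0 + 13.1 − 12.4 + 8.8 + 8.2 − 11.3) / 8 = -0.1250%
Mean R_m = (-7.6 − 4.9 + 10.5 + 11.5 − 6.4 + 5.8 + 8.0 − 8.1) / 8 = 1.1000%
Σ(R_i − R̄_i)(R_m − R̄_m) = 721.9200  ⇒  Cov = 721.9200 / 7 = 103.1314
Σ(R_m − R̄_m)² = 518.8000  ⇒  Var(R_m) = 518.8000 / 7 = 74.1143
β = Cov / Var(R_m) = 103.1314 / 74.1143 = 1.3915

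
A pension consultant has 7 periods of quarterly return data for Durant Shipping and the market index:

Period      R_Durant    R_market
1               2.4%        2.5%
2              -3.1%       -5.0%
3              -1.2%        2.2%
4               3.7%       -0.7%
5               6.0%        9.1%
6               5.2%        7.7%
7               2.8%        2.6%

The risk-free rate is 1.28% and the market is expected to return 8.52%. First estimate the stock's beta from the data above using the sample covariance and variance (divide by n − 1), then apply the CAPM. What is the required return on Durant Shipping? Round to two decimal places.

Mean R_i = (2.4 − 3.1 − 1.2 + 3.7 + 6.0 + 5.2 + 2.8) / 7 = 2.2571%
Mean R_m = (2.5 − 5.0 + 2.2 − 0.7 + 9.1 + 7.7 + 2.6) / 7 = 2.6286%
Σ(R_i − R̄_i)(R_m − R̄_m) = 76.6586  ⇒  Cov = 76.6586 / 6 = 12.7764
Σ(R_m − R̄_m)² = 137.0743  ⇒  Var(R_m) = 137.0743 / 6 = 22.8457
β = Cov / Var(R_m) = 12.7764 / 22.8457 = 0.5592
MRP = 8.52% − 1.28% = 7.24%
E(R) = R_f + β × MRP = 1.28% + 0.5592 × 7.24% = 5.33%

5.33%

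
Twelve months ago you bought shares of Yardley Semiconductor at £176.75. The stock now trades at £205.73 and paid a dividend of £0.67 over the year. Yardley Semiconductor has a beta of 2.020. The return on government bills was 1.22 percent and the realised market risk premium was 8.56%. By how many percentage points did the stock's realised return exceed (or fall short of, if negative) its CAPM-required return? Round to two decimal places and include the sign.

Realised HPR = (P1 + D1 − P0) / P0 = (205.73 + 0.67 − 176.75) / 176.75 = 29.65 / 176.75 = 16.7751%
CAPM required = R_f + β·MRP = 1.22% + 2.020 × 8.56% = 18.51120%
α = realised − required = 16.7751% − 18.51120% = -1.74%

-1.74%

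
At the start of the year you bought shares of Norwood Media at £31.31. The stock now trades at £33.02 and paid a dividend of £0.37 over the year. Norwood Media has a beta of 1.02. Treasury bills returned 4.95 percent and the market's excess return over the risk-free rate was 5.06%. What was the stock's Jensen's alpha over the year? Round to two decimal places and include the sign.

-3.47%

Realised HPR = (P1 + D1 − P0) / P0 = (33.02 + 0.37 − 31.31) / 31.31 = 2.08 / 31.31 = 6.6432%
CAPM required = R_f + β·MRP = 4.95% + 1.02 × 5.06% = 10.1112%
α = realised − required = 6.6432% − 10.1112% = -3.47%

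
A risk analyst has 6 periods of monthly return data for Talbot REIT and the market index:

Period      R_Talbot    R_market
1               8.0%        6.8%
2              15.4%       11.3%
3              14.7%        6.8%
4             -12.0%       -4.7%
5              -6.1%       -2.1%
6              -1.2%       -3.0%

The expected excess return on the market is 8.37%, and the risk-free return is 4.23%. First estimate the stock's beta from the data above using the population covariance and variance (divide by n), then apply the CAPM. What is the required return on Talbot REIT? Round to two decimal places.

17.84%

Mean R_i = (8.0 + 15.4 + 14.7 − 12.0 − 6.1 − 1.2) / 6 = 3.1333%
Mean R_m = (6.8 + 11.3 + 6.8 − 4.7 − 2.1 − 3.0) / 6 = 2.5167%
Σ(R_i − R̄_i)(R_m − R̄_m) = 353.8767  ⇒  Cov = 353.8767 / 6 = 58.9795
Σ(R_m − R̄_m)² = 217.6683  ⇒  Var(R_m) = 217.6683 / 6 = 36.2781
β = Cov / Var(R_m) = 58.9795 / 36.2781 = 1.6258
E(R) = R_f + β × MRP = 4.23% + 1.6258 × 8.37% = 17.84%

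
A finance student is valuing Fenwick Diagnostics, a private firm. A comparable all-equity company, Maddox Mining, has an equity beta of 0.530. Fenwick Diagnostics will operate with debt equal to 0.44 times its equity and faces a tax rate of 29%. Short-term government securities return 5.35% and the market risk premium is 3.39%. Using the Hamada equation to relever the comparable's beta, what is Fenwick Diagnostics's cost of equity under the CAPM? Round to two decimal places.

β_L = β_U × [1 + (1 − t)(D/E)] = 0.530 × [1 + (1 − 0.29) × 0.44]
    = 0.530 × [1 + 0.71 × 0.44] = 0.530 × 1.3124 = 0.6956
E(R) = R_f + β_L × MRP = 5.35% + 0.6956 × 3.39% = 7.71%

7.71%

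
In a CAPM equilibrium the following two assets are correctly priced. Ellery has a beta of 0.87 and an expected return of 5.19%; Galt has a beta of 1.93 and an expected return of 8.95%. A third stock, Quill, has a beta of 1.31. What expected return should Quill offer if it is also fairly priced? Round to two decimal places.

MRP (SML slope) = (8.95% − 5.19%) / (1.93 − 0.87) = 3.76% / 1.06 = 3.5472%
R_f (intercept) = 5.19% − 0.87 × 3.5472% = 2.1039%
E(R_Quill) = R_f + β × MRP = 2.1039% + 1.31 × 3.5472% = 6.75%

6.75%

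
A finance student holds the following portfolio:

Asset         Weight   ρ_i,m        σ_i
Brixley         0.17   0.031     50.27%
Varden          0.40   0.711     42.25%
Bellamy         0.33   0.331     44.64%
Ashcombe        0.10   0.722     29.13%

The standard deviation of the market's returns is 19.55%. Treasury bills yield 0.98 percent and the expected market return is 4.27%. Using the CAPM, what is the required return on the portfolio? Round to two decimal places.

β_Brixley = 0.031 × 50.27% / 19.55% = 0.0797
β_Varden = 0.711 × 42.25% / 19.55% = 1.5366
β_Bellamy = 0.331 × 44.64% / 19.55% = 0.7558
β_Ashcombe = 0.722 × 29.13% / 19.55% = 1.0758
β_P = Σ w_i β_i = 0.17×0.0797 + 0.40×1.5366 + 0.33×0.7558 + 0.10×1.0758 = 0.9852
MRP = 4.27% − 0.98% = 3.29%
E(R_P) = R_f + β_P × MRP = 0.98% + 0.9852 × 3.29% = 4.22%

4.22%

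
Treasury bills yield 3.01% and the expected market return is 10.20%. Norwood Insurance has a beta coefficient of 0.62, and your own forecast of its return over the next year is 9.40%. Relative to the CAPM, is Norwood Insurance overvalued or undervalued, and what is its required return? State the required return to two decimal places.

MRP = 10.20% − 3.01% = 7.19%
Required return = R_f + β·MRP = 3.01% + 0.62 × 7.19% = 7.47%
Forecast 9.40% > required 7.47% → the stock plots above the SML → undervalued.

Undervalued; required return 7.47%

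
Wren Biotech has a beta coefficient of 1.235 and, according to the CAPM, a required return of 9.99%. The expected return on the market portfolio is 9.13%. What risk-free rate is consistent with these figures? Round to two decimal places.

E(R) = R_f + β(E(R_m) − R_f) = R_f(1 − β) + β·E(R_m)
9.99% = R_f × (1 − 1.235) + 1.235 × 9.13%
9.99% = R_f × -0.235 + 11.27555%
R_f = (9.99% − 11.27555%) / -0.235 = 5.47%

5.47%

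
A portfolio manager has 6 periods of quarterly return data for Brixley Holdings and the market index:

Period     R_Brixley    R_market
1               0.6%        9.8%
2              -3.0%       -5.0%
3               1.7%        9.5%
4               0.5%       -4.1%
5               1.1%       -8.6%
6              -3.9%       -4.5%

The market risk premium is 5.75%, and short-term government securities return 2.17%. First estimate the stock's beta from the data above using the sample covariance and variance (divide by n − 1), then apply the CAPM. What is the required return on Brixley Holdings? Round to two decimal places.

2.92%

Mean R_i = (0.6 − 3.0 + 1.7 + 0.5 + 1.1 − 3.9) / 6 = -0.5000%
Mean R_m = (9.8 − 5.0 + 9.5 − 4.1 − 8.6 − 4.5) / 6 = -0.4833%
Σ(R_i − R̄_i)(R_m − R̄_m) = 41.6200  ⇒  Cov = 41.6200 / 5 = 8.3240
Σ(R_m − R̄_m)² = 320.9083  ⇒  Var(R_m) = 320.9083 / 5 = 64.1817
β = Cov / Var(R_m) = 8.3240 / 64.1817 = 0.1297
E(R) = R_f + β × MRP = 2.17% + 0.1297 × 5.75% = 2.92%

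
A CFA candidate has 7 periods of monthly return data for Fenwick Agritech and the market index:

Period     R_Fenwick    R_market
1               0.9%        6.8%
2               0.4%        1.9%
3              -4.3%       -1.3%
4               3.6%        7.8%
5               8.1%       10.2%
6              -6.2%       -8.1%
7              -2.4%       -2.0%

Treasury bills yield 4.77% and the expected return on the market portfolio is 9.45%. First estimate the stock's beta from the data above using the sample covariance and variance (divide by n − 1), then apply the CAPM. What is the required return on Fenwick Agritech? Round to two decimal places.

Mean R_i = (0.9 + 0.4 − 4.3 + 3.6 + 8.1 − 6.2 − 2.4) / 7 = 0.0143%
Mean R_m = (6.8 + 1.9 − 1.3 + 7.8 + 10.2 − 8.1 − 2.0) / 7 = 2.1857%
Σ(R_i − R̄_i)(R_m − R̄_m) = 177.9714  ⇒  Cov = 177.9714 / 6 = 29.6619
Σ(R_m − R̄_m)² = 252.5886  ⇒  Var(R_m) = 252.5886 / 6 = 42.0981
β = Cov / Var(R_m) = 29.6619 / 42.0981 = 0.7046
MRP = 9.45% − 4.77% = 4.68%
E(R) = R_f + β × MRP = 4.77% + 0.7046 × 4.68% = 8.07%

8.07%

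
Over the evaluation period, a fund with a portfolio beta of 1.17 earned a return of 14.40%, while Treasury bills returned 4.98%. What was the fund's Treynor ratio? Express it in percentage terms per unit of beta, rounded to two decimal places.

Treynor = (R_P − R_f) / β_P = (14.40% − 4.98%) / 1.1700 = 9.42% / 1.1700 = 8.05%

8.05%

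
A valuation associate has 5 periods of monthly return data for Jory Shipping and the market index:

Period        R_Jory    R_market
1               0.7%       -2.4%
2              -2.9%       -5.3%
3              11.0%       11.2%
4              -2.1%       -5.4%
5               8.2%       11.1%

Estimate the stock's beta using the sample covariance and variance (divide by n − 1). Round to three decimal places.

0.719

Mean R_i = (0.7 − 2.9 + 11.0 − 2.1 + 8.2) / 5 = 2.9800%
Mean R_m = (-2.4 − 5.3 + 11.2 − 5.4 + 11.1) / 5 = 1.8400%
Σ(R_i − R̄_i)(R_m − R̄_m) = 211.8340  ⇒  Cov = 211.8340 / 4 = 52.9585
Σ(R_m − R̄_m)² = 294.7320  ⇒  Var(R_m) = 294.7320 / 4 = 73.6830
β = Cov / Var(R_m) = 52.9585 / 73.6830 = 0.7187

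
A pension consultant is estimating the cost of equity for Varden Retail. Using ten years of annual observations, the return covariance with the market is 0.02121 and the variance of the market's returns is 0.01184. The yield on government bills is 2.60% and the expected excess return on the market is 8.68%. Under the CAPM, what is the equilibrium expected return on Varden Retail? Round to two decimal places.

β = Cov(R_i, R_m) / Var(R_m) = 0.02121 / 0.01184 = 1.7914
E(R) = R_f + β × MRP = 2.60% + 1.7914 × 8.68% = 18.15%

18.15%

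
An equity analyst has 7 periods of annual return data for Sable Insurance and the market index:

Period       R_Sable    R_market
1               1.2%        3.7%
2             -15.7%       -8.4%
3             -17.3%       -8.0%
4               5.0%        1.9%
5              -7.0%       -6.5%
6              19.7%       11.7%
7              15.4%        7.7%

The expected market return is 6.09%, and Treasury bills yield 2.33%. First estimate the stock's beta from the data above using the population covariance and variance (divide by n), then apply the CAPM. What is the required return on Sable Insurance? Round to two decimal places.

Mean R_i = (1.2 − 15.7 − 17.3 + 5.0 − 7.0 + 19.7 + 15.4) / 7 = 0.1857%
Mean R_m = (3.7 − 8.4 − 8.0 + 1.9 − 6.5 + 11.7 + 7.7) / 7 = 0.3000%
Σ(R_i − R̄_i)(R_m − R̄_m) = 678.4000  ⇒  Cov = 678.4000 / 7 = 96.9143
Σ(R_m − R̄_m)² = 389.6600  ⇒  Var(R_m) = 389.6600 / 7 = 55.6657
β = Cov / Var(R_m) = 96.9143 / 55.6657 = 1.7410
MRP = 6.09% − 2.33% = 3.76%
E(R) = R_f + β × MRP = 2.33% + 1.7410 × 3.76% = 8.88%

8.88%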